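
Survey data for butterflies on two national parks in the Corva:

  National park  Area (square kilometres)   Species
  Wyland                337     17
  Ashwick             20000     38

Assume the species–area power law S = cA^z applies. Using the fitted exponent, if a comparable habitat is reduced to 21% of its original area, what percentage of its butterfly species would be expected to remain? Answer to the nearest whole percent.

z = ln(38/17) / ln(20000/337) = 0.8044 / 4.0834 = 0.1970
S_new/S_old = (A_new/A_old)^z = 0.21^0.1970 = exp(0.1970 × -1.5606) = 0.7353

74%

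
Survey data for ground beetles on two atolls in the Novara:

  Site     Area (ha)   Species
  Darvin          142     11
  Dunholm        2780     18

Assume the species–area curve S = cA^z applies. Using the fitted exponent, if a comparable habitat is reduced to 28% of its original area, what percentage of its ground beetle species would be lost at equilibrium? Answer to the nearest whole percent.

z = ln(18/11) / ln(2780/142) = 0.4925 / 2.9744 = 0.1656
S_new/S_old = (A_new/A_old)^z = 0.28^0.1656 = exp(0.1656 × -1.2730) = 0.81
Fraction lost = 1 − 0.81 = 0.19

19%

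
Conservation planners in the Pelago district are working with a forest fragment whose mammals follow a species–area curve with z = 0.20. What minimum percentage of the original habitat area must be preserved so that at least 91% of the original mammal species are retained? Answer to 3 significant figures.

Need (A_new/A_old)^0.2 = 0.91, so A_new/A_old = 0.91^(1/0.2) = 0.91^5
ln(A_new/A_old) = ln 0.91 / 0.2 = -0.0943 / 0.2 = -0.4716
A_new/A_old = e^-0.4716 ≈ 0.624

62.4%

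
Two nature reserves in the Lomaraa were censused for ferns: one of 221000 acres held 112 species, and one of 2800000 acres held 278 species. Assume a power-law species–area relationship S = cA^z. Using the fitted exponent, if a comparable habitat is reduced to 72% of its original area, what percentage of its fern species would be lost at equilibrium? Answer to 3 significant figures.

z = ln(278/112) / ln(2800000/221000) = 0.9091 / 2.5392 = 0.3580
S_new/S_old = (A_new/A_old)^z = 0.72^0.3580 = exp(0.3580 × -0.3285) = 0.889
Fraction lost = 1 − 0.889 = 0.111

11.1%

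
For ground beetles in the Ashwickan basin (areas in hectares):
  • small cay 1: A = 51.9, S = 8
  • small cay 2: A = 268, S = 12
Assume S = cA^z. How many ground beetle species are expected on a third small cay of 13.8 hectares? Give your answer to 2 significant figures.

z = ln(12/8) / ln(268/51.9) = 0.4055 / 1.6417 = 0.2470
c = 8 / 51.9^0.2470 = 8 / 2.652 = 3.016
S₃ = 3.016 × 13.8^0.2470 = 3.016 × 1.912 ≈ 5.768

5.8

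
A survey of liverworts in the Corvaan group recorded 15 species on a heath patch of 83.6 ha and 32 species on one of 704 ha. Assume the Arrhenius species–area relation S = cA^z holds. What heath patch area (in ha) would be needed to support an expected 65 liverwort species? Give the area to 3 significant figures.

z = ln(32/15) / ln(704/83.6) = 0.7577 / 2.1307 = 0.3556
c = 15 / 83.6^0.3556 = 15 / 4.825 = 3.109
A = (65/3.109)^(1/0.3556) ⇒ ln A = ln(20.91)/0.3556 = 8.5496
A = e^8.5496 ≈ 5165 ha

5160 ha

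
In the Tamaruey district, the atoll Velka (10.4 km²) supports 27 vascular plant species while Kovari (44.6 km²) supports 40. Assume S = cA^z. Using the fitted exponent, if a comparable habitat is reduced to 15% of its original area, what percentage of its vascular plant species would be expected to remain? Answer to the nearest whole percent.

60%

z = ln(40/27) / ln(44.6/10.4) = 0.3930 / 1.4559 = 0.2700
S_new/S_old = (A_new/A_old)^z = 0.15^0.2700 = exp(0.2700 × -1.8971) = 0.5992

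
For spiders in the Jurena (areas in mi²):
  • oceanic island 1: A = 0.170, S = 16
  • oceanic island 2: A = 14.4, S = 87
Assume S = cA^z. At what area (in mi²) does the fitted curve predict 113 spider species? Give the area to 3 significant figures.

28.6 mi²

z = ln(87/16) / ln(14.4/0.17) = 1.6933 / 4.4392 = 0.3814
c = 16 / 0.17^0.3814 = 16 / 0.5087 = 31.45
A = (113/31.45)^(1/0.3814) ⇒ ln A = ln(3.593)/0.3814 = 3.3527
A = e^3.3527 ≈ 28.58 mi²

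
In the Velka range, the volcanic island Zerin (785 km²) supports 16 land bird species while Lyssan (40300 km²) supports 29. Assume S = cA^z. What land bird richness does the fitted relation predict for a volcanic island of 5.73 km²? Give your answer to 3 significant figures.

z = ln(29/16) / ln(40300/785) = 0.5947 / 3.9384 = 0.1510
c = 16 / 785^0.1510 = 16 / 2.736 = 5.848
S₃ = 5.848 × 5.73^0.1510 = 5.848 × 1.302 ≈ 7.612

7.61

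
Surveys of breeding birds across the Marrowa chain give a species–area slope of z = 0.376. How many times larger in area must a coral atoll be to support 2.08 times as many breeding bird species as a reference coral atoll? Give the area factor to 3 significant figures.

7.01

(A₂/A₁)^0.376 = 2.08, so A₂/A₁ = 2.08^(1/0.376) = 2.08^2.66
ln(A₂/A₁) = ln 2.08 / 0.376 = 0.7324 / 0.376 = 1.9478
A₂/A₁ = e^1.9478 ≈ 7.013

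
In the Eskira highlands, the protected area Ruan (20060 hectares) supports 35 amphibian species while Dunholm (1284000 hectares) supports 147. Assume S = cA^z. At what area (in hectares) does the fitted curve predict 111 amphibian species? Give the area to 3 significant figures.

z = ln(147/35) / ln(1284000/20060) = 1.4351 / 4.1590 = 0.3451
c = 35 / 20060^0.3451 = 35 / 30.52 = 1.147
A = (111/1.147)^(1/0.3451) ⇒ ln A = ln(96.78)/0.3451 = 13.2514
A = e^13.2514 ≈ 568871 hectares

569000 hectares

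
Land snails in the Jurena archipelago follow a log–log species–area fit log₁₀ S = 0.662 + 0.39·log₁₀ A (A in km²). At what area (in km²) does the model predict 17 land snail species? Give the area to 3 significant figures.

28.7 km²

17 = 4.592 × A^0.39  ⇒  A^0.39 = 17/4.592 = 3.702
ln A = ln(3.702) / 0.39 = 1.3089 / 0.39 = 3.3562
A = e^3.3562 ≈ 28.68 km²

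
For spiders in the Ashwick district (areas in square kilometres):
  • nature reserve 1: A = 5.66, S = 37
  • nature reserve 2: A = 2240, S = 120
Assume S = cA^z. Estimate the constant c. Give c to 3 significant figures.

26.3

z = ln(S₂/S₁) / ln(A₂/A₁) = ln(120/37) / ln(2240/5.66) = 1.1766 / 5.9808 = 0.1967
c = S₁ / A₁^z = 37 / 5.66^0.1967 = 37 / 1.406 = 26.31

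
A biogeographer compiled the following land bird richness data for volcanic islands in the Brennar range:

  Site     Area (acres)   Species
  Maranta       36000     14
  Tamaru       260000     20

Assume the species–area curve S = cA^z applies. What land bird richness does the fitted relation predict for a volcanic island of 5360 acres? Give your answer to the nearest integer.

z = ln(20/14) / ln(260000/36000) = 0.3567 / 1.9772 = 0.1804
c = 14 / 36000^0.1804 = 14 / 6.637 = 2.11
S₃ = 2.11 × 5360^0.1804 = 2.11 × 4.707 ≈ 9.929

10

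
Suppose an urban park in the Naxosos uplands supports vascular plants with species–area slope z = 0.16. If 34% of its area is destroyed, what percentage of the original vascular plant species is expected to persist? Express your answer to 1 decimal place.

S_new/S_old = (A_new/A_old)^z = 0.66^0.16
= exp(0.16 × ln 0.66) = exp(0.16 × -0.4155) = exp(-0.0665) ≈ 0.9357

93.6%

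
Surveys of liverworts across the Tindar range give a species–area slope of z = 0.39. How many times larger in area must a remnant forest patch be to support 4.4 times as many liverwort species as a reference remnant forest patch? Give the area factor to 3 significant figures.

(A₂/A₁)^0.39 = 4.4, so A₂/A₁ = 4.4^(1/0.39) = 4.4^2.564
ln(A₂/A₁) = ln 4.4 / 0.39 = 1.4816 / 0.39 = 3.7990
A₂/A₁ = e^3.7990 ≈ 44.66

44.7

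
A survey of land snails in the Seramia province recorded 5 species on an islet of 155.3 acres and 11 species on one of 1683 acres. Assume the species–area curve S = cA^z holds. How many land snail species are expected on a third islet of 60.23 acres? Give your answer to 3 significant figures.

3.65

z = ln(11/5) / ln(1683/155.3) = 0.7885 / 2.3830 = 0.3309
c = 5 / 155.3^0.3309 = 5 / 5.309 = 0.9418
S₃ = 0.9418 × 60.23^0.3309 = 0.9418 × 3.881 ≈ 3.655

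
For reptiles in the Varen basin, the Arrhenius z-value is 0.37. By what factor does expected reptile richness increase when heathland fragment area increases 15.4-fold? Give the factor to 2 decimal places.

2.75

S₂/S₁ = (A₂/A₁)^z = 15.4^0.37
ln(S₂/S₁) = 0.37 × ln 15.4 = 0.37 × 2.7344 = 1.0117
S₂/S₁ = e^1.0117 ≈ 2.75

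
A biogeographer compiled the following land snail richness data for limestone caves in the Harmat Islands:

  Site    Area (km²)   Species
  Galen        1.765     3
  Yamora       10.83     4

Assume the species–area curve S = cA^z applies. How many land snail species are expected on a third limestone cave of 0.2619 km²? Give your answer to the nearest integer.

2

z = ln(4/3) / ln(10.83/1.765) = 0.2877 / 1.8142 = 0.1586
c = 3 / 1.765^0.1586 = 3 / 1.094 = 2.742
S₃ = 2.742 × 0.2619^0.1586 = 2.742 × 0.8086 ≈ 2.217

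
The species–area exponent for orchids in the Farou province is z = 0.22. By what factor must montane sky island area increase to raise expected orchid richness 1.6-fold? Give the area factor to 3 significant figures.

(A₂/A₁)^0.22 = 1.6, so A₂/A₁ = 1.6^(1/0.22) = 1.6^4.545
ln(A₂/A₁) = ln 1.6 / 0.22 = 0.4700 / 0.22 = 2.1364
A₂/A₁ = e^2.1364 ≈ 8.469

8.47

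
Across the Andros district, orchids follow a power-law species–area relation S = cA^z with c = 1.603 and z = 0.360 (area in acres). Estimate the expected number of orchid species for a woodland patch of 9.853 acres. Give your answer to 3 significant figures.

3.65

S = 1.603 × 9.853^0.36
ln S = ln 1.603 + 0.36 × ln 9.853 = 0.4719 + 0.36 × 2.2878 = 1.2955
S = e^1.2955 ≈ 3.653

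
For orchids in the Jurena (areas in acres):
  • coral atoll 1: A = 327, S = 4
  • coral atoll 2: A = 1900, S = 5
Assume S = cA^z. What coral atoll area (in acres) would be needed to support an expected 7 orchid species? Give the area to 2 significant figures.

z = ln(5/4) / ln(1900/327) = 0.2231 / 1.7596 = 0.1268
c = 4 / 327^0.1268 = 4 / 2.084 = 1.919
A = (7/1.919)^(1/0.1268) ⇒ ln A = ln(3.647)/0.1268 = 10.2029
A = e^10.2029 ≈ 26982 acres

27000 acres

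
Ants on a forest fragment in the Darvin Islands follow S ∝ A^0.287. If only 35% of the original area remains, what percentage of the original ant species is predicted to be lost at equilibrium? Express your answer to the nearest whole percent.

26%

S_new/S_old = (A_new/A_old)^z = 0.35^0.287
= exp(0.287 × ln 0.35) = exp(0.287 × -1.0498) = exp(-0.3013) ≈ 0.7399
Fraction lost = 1 − 0.7399 = 0.2601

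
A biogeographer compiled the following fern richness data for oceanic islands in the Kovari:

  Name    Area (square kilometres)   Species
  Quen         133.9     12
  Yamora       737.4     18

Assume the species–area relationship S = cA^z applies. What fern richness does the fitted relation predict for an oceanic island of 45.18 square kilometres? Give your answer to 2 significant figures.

z = ln(18/12) / ln(737.4/133.9) = 0.4055 / 1.7060 = 0.2377
c = 12 / 133.9^0.2377 = 12 / 3.202 = 3.747
S₃ = 3.747 × 45.18^0.2377 = 3.747 × 2.474 ≈ 9.269

9.3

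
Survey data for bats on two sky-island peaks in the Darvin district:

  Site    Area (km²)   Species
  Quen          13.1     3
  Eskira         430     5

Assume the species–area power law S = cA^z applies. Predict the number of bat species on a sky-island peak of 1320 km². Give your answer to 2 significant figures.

5.9

z = ln(5/3) / ln(430/13.1) = 0.5108 / 3.4912 = 0.1463
c = 3 / 13.1^0.1463 = 3 / 1.457 = 2.059
S₃ = 2.059 × 1320^0.1463 = 2.059 × 2.862 ≈ 5.892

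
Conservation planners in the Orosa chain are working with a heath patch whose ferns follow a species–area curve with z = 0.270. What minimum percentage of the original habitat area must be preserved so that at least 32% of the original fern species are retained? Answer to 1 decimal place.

1.5%

Need (A_new/A_old)^0.27 = 0.32, so A_new/A_old = 0.32^(1/0.27) = 0.32^3.704
ln(A_new/A_old) = ln 0.32 / 0.27 = -1.1394 / 0.27 = -4.2201
A_new/A_old = e^-4.2201 ≈ 0.0147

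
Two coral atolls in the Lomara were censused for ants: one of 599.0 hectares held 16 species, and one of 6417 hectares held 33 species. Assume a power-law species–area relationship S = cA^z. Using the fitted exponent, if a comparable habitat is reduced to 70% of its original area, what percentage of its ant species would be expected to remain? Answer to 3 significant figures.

89.7%

z = ln(33/16) / ln(6417/599) = 0.7239 / 2.3714 = 0.3053
S_new/S_old = (A_new/A_old)^z = 0.7^0.3053 = exp(0.3053 × -0.3567) = 0.8968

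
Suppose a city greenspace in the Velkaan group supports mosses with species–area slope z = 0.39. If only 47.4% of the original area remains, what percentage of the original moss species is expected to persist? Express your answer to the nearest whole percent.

S_new/S_old = (A_new/A_old)^z = 0.474^0.39
= exp(0.39 × ln 0.474) = exp(0.39 × -0.7465) = exp(-0.2912) ≈ 0.7474

75%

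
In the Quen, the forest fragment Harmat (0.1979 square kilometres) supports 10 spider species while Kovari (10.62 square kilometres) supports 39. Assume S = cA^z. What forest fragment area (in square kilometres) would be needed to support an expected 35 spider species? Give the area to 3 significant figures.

7.74 square kilometres

z = ln(39/10) / ln(10.62/0.1979) = 1.3610 / 3.9827 = 0.3417
c = 10 / 0.1979^0.3417 = 10 / 0.5749 = 17.39
A = (35/17.39)^(1/0.3417) ⇒ ln A = ln(2.012)/0.3417 = 2.0461
A = e^2.0461 ≈ 7.737 square kilometres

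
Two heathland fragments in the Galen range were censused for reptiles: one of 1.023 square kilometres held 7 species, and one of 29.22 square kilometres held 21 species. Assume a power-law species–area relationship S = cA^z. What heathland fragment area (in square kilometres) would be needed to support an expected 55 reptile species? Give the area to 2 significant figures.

z = ln(21/7) / ln(29.22/1.023) = 1.0986 / 3.3521 = 0.3277
c = 7 / 1.023^0.3277 = 7 / 1.007 = 6.948
A = (55/6.948)^(1/0.3277) ⇒ ln A = ln(7.916)/0.3277 = 6.3126
A = e^6.3126 ≈ 551.5 square kilometres

550 square kilometres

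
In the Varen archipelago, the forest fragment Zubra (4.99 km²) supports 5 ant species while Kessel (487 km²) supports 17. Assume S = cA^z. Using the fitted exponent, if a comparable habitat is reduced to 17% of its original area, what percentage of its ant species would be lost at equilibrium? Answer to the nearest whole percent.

z = ln(17/5) / ln(487/4.99) = 1.2238 / 4.5808 = 0.2672
S_new/S_old = (A_new/A_old)^z = 0.17^0.2672 = exp(0.2672 × -1.7720) = 0.6229
Fraction lost = 1 − 0.6229 = 0.3771

38%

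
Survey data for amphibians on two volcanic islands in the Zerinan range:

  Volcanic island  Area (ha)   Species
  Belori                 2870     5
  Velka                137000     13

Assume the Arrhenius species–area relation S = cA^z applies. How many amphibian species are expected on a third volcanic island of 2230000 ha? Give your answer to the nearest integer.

26

z = ln(13/5) / ln(137000/2870) = 0.9555 / 3.8657 = 0.2472
c = 5 / 2870^0.2472 = 5 / 7.157 = 0.6986
S₃ = 0.6986 × 2230000^0.2472 = 0.6986 × 37.08 ≈ 25.91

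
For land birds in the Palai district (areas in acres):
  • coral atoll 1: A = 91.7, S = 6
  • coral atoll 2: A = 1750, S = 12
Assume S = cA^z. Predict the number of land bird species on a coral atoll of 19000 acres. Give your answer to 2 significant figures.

21

z = ln(12/6) / ln(1750/91.7) = 0.6931 / 2.9488 = 0.2351
c = 6 / 91.7^0.2351 = 6 / 2.892 = 2.074
S₃ = 2.074 × 19000^0.2351 = 2.074 × 10.13 ≈ 21.02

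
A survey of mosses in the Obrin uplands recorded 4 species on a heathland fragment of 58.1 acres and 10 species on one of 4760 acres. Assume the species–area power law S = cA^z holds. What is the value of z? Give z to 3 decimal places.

Taking logs: ln S = ln c + z ln A, so z = (ln S₂ − ln S₁)/(ln A₂ − ln A₁).
z = ln(10/4) / ln(4760/58.1) = ln(2.5) / ln(81.93) = 0.9163 / 4.4058 = 0.2080

0.208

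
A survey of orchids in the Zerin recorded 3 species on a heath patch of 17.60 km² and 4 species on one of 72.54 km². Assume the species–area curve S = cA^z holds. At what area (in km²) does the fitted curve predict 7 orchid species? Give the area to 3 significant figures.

1140 km²

z = ln(4/3) / ln(72.54/17.6) = 0.2877 / 1.4162 = 0.2031
c = 3 / 17.6^0.2031 = 3 / 1.791 = 1.675
A = (7/1.675)^(1/0.2031) ⇒ ln A = ln(4.178)/0.2031 = 7.0391
A = e^7.0391 ≈ 1140 km²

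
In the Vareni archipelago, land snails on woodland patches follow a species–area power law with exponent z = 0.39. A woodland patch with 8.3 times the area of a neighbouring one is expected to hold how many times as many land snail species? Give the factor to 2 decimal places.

2.28

S₂/S₁ = (A₂/A₁)^z = 8.3^0.39
ln(S₂/S₁) = 0.39 × ln 8.3 = 0.39 × 2.1163 = 0.8253
S₂/S₁ = e^0.8253 ≈ 2.283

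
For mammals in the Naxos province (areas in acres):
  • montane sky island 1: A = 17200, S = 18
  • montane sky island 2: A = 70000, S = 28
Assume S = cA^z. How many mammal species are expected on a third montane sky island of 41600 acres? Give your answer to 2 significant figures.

24

z = ln(28/18) / ln(70000/17200) = 0.4418 / 1.4036 = 0.3148
c = 18 / 17200^0.3148 = 18 / 21.54 = 0.8356
S₃ = 0.8356 × 41600^0.3148 = 0.8356 × 28.45 ≈ 23.77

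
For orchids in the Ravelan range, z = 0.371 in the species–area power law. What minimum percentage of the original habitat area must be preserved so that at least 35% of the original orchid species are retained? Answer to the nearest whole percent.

6%

Need (A_new/A_old)^0.371 = 0.35, so A_new/A_old = 0.35^(1/0.371) = 0.35^2.695
ln(A_new/A_old) = ln 0.35 / 0.371 = -1.0498 / 0.371 = -2.8297
A_new/A_old = e^-2.8297 ≈ 0.05903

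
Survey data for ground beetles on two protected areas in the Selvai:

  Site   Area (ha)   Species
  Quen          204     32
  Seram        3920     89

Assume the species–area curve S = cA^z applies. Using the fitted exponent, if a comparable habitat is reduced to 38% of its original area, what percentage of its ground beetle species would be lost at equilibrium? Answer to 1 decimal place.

28.5%

z = ln(89/32) / ln(3920/204) = 1.0229 / 2.9557 = 0.3461
S_new/S_old = (A_new/A_old)^z = 0.38^0.3461 = exp(0.3461 × -0.9676) = 0.7154
Fraction lost = 1 − 0.7154 = 0.2846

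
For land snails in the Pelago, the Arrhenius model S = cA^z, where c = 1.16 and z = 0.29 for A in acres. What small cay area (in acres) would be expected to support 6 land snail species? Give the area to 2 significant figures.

290 acres

6 = 1.16 × A^0.29  ⇒  A^0.29 = 6/1.16 = 5.172
ln A = ln(5.172) / 0.29 = 1.6433 / 0.29 = 5.6667
A = e^5.6667 ≈ 289.1 acres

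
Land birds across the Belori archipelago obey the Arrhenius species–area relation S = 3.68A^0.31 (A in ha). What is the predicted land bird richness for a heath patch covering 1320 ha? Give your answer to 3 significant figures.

34.1

S = 3.68 × 1320^0.31 = 3.68 × 9.276 ≈ 34.14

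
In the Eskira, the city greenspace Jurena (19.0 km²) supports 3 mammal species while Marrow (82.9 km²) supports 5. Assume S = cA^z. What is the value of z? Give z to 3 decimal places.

Taking logs: ln S = ln c + z ln A, so z = (ln S₂ − ln S₁)/(ln A₂ − ln A₁).
z = ln(5/3) / ln(82.9/19) = ln(1.667) / ln(4.363) = 0.5108 / 1.4732 = 0.3467

0.347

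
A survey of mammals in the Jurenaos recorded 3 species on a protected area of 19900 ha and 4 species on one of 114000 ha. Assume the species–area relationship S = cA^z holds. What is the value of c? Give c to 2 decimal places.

0.59

z = ln(S₂/S₁) / ln(A₂/A₁) = ln(4/3) / ln(114000/19900) = 0.2877 / 1.7455 = 0.1648
c = S₁ / A₁^z = 3 / 19900^0.1648 = 3 / 5.111 = 0.587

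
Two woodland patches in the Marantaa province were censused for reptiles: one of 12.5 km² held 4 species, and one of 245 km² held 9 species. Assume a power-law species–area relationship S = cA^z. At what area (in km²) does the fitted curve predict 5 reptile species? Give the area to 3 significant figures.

28.3 km²

z = ln(9/4) / ln(245/12.5) = 0.8109 / 2.9755 = 0.2725
c = 4 / 12.5^0.2725 = 4 / 1.99 = 2.01
A = (5/2.01)^(1/0.2725) ⇒ ln A = ln(2.488)/0.2725 = 3.3445
A = e^3.3445 ≈ 28.35 km²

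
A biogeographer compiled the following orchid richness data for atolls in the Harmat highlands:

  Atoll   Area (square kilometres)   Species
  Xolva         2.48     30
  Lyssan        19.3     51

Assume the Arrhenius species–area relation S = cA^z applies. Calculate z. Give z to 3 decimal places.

Taking logs: ln S = ln c + z ln A, so z = (ln S₂ − ln S₁)/(ln A₂ − ln A₁).
z = ln(51/30) / ln(19.3/2.48) = ln(1.7) / ln(7.782) = 0.5306 / 2.0518 = 0.2586

0.259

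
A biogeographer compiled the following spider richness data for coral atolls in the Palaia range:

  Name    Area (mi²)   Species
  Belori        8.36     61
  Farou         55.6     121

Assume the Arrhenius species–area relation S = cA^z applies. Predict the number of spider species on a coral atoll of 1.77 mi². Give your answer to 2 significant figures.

35

z = ln(121/61) / ln(55.6/8.36) = 0.6849 / 1.8947 = 0.3615
c = 61 / 8.36^0.3615 = 61 / 2.155 = 28.31
S₃ = 28.31 × 1.77^0.3615 = 28.31 × 1.229 ≈ 34.8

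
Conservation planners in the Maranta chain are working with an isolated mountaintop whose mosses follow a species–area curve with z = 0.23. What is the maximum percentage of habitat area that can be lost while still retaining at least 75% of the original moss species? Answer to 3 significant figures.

Need (A_new/A_old)^0.23 = 0.75, so A_new/A_old = 0.75^(1/0.23) = 0.75^4.348
ln(A_new/A_old) = ln 0.75 / 0.23 = -0.2877 / 0.23 = -1.2508
A_new/A_old = e^-1.2508 ≈ 0.2863
Fraction that can be lost = 1 − 0.2863 = 0.7137

71.4%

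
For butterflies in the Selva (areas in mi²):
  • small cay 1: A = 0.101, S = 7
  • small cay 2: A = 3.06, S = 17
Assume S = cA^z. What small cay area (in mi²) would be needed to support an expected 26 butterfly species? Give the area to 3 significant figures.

z = ln(17/7) / ln(3.06/0.101) = 0.8873 / 3.4110 = 0.2601
c = 7 / 0.101^0.2601 = 7 / 0.5508 = 12.71
A = (26/12.71)^(1/0.2601) ⇒ ln A = ln(2.046)/0.2601 = 2.7518
A = e^2.7518 ≈ 15.67 mi²

15.7 mi²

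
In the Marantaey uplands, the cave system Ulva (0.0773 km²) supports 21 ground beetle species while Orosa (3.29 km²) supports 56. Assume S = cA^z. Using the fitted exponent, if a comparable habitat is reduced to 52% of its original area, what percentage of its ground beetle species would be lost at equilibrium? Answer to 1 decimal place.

15.7%

z = ln(56/21) / ln(3.29/0.0773) = 0.9808 / 3.7509 = 0.2615
S_new/S_old = (A_new/A_old)^z = 0.52^0.2615 = exp(0.2615 × -0.6539) = 0.8428
Fraction lost = 1 − 0.8428 = 0.1572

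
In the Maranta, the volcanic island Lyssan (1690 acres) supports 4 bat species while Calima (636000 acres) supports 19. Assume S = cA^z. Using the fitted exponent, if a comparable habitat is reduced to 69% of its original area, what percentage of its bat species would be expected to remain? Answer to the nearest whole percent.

91%

z = ln(19/4) / ln(636000/1690) = 1.5581 / 5.9305 = 0.2627
S_new/S_old = (A_new/A_old)^z = 0.69^0.2627 = exp(0.2627 × -0.3711) = 0.9071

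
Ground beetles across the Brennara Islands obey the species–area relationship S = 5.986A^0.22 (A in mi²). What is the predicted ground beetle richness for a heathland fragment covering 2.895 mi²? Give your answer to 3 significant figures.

S = 5.986 × 2.895^0.22
ln S = ln 5.986 + 0.22 × ln 2.895 = 1.7894 + 0.22 × 1.0630 = 2.0233
S = e^2.0233 ≈ 7.563

7.56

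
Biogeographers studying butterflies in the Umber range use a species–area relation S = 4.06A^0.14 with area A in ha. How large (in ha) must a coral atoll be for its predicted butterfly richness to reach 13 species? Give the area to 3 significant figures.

4070 ha

13 = 4.06 × A^0.14  ⇒  A^0.14 = 13/4.06 = 3.202
ln A = ln(3.202) / 0.14 = 1.1638 / 0.14 = 8.3126
A = e^8.3126 ≈ 4075 ha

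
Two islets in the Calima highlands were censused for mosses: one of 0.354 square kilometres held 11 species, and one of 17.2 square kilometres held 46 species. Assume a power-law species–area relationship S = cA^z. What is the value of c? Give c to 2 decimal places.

16.13

z = ln(S₂/S₁) / ln(A₂/A₁) = ln(46/11) / ln(17.2/0.354) = 1.4307 / 3.8834 = 0.3684
c = S₁ / A₁^z = 11 / 0.354^0.3684 = 11 / 0.6821 = 16.13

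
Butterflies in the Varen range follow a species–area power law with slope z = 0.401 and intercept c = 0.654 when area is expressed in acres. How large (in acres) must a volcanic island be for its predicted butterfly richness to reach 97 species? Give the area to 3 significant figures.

260000 acres

97 = 0.654 × A^0.401  ⇒  A^0.401 = 97/0.654 = 148.3
ln A = ln(148.3) / 0.401 = 4.9994 / 0.401 = 12.4672
A = e^12.4672 ≈ 259686 acres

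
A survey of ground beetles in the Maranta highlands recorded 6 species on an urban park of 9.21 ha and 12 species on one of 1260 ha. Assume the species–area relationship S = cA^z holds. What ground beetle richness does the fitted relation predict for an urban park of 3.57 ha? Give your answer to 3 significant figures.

5.25

z = ln(12/6) / ln(1260/9.21) = 0.6931 / 4.9186 = 0.1409
c = 6 / 9.21^0.1409 = 6 / 1.367 = 4.388
S₃ = 4.388 × 3.57^0.1409 = 4.388 × 1.196 ≈ 5.25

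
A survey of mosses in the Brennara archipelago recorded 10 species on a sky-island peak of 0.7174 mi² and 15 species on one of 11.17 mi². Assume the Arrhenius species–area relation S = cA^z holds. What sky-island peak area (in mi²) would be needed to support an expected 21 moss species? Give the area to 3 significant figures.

109 mi²

z = ln(15/10) / ln(11.17/0.7174) = 0.4055 / 2.7454 = 0.1477
c = 10 / 0.7174^0.1477 = 10 / 0.9521 = 10.5
A = (21/10.5)^(1/0.1477) ⇒ ln A = ln(1.999)/0.1477 = 4.6914
A = e^4.6914 ≈ 109 mi²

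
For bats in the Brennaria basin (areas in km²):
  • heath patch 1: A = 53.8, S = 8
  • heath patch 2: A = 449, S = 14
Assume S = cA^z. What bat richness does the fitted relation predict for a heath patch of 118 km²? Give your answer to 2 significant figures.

9.8

z = ln(14/8) / ln(449/53.8) = 0.5596 / 2.1217 = 0.2638
c = 8 / 53.8^0.2638 = 8 / 2.861 = 2.796
S₃ = 2.796 × 118^0.2638 = 2.796 × 3.519 ≈ 9.841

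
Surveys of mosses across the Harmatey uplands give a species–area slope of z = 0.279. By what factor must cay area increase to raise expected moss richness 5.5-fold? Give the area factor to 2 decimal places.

450.43

(A₂/A₁)^0.279 = 5.5, so A₂/A₁ = 5.5^(1/0.279) = 5.5^3.584
ln(A₂/A₁) = ln 5.5 / 0.279 = 1.7047 / 0.279 = 6.1102
A₂/A₁ = e^6.1102 ≈ 450.4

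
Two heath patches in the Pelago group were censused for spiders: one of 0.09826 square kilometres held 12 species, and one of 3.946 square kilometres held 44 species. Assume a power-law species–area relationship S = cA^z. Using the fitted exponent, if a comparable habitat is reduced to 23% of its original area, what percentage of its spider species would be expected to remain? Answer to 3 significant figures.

z = ln(44/12) / ln(3.946/0.09826) = 1.2993 / 3.6928 = 0.3518
S_new/S_old = (A_new/A_old)^z = 0.23^0.3518 = exp(0.3518 × -1.4697) = 0.5963

59.6%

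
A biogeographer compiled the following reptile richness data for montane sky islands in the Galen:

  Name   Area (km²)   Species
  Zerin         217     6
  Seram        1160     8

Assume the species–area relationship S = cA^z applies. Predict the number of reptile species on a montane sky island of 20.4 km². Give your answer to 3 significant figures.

4.00

z = ln(8/6) / ln(1160/217) = 0.2877 / 1.6763 = 0.1716
c = 6 / 217^0.1716 = 6 / 2.518 = 2.383
S₃ = 2.383 × 20.4^0.1716 = 2.383 × 1.678 ≈ 3.999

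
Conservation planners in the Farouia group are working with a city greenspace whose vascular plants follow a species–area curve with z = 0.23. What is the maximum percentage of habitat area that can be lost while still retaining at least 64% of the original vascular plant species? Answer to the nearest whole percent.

86%

Need (A_new/A_old)^0.23 = 0.64, so A_new/A_old = 0.64^(1/0.23) = 0.64^4.348
ln(A_new/A_old) = ln 0.64 / 0.23 = -0.4463 / 0.23 = -1.9404
A_new/A_old = e^-1.9404 ≈ 0.1436
Fraction that can be lost = 1 − 0.1436 = 0.8564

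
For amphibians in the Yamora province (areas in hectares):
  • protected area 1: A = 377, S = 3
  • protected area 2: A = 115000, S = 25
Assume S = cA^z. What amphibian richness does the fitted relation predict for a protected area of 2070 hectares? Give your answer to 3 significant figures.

5.64

z = ln(25/3) / ln(115000/377) = 2.1203 / 5.7204 = 0.3706
c = 3 / 377^0.3706 = 3 / 9.014 = 0.3328
S₃ = 0.3328 × 2070^0.3706 = 0.3328 × 16.95 ≈ 5.64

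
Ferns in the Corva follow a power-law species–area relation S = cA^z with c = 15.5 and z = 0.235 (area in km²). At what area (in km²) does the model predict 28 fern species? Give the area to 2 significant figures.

12 km²

28 = 15.5 × A^0.235  ⇒  A^0.235 = 28/15.5 = 1.806
ln A = ln(1.806) / 0.235 = 0.5914 / 0.235 = 2.5164
A = e^2.5164 ≈ 12.38 km²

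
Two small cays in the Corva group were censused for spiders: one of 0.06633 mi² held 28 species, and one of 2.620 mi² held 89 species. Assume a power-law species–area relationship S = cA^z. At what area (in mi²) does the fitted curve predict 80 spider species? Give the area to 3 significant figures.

1.87 mi²

z = ln(89/28) / ln(2.62/0.06633) = 1.1564 / 3.6763 = 0.3146
c = 28 / 0.06633^0.3146 = 28 / 0.4259 = 65.74
A = (80/65.74)^(1/0.3146) ⇒ ln A = ln(1.217)/0.3146 = 0.6243
A = e^0.6243 ≈ 1.867 mi²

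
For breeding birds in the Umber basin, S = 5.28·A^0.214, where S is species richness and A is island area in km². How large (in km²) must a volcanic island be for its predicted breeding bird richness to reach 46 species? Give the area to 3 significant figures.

24700 km²

46 = 5.28 × A^0.214  ⇒  A^0.214 = 46/5.28 = 8.712
ln A = ln(8.712) / 0.214 = 2.1647 / 0.214 = 10.1155
A = e^10.1155 ≈ 24723 km²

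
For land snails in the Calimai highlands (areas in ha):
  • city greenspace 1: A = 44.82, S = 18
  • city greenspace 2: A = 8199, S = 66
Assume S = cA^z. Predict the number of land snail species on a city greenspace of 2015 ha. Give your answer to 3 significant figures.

z = ln(66/18) / ln(8199/44.82) = 1.2993 / 5.2091 = 0.2494
c = 18 / 44.82^0.2494 = 18 / 2.582 = 6.972
S₃ = 6.972 × 2015^0.2494 = 6.972 × 6.671 ≈ 46.51

46.5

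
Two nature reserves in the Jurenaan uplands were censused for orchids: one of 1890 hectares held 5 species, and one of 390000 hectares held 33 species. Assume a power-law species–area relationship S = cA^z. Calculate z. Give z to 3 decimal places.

Taking logs: ln S = ln c + z ln A, so z = (ln S₂ − ln S₁)/(ln A₂ − ln A₁).
z = ln(33/5) / ln(390000/1890) = ln(6.6) / ln(206.3) = 1.8871 / 5.3296 = 0.3541

0.354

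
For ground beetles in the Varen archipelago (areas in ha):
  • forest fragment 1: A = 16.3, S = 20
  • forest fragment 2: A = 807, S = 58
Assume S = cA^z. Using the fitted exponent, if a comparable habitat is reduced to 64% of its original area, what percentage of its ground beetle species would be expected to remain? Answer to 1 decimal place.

z = ln(58/20) / ln(807/16.3) = 1.0647 / 3.9022 = 0.2729
S_new/S_old = (A_new/A_old)^z = 0.64^0.2729 = exp(0.2729 × -0.4463) = 0.8854

88.5%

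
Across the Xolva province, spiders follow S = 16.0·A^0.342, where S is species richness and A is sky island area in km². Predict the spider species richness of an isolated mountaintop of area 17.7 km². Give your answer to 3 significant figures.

S = 16 × 17.7^0.342
ln S = ln 16 + 0.342 × ln 17.7 = 2.7726 + 0.342 × 2.8736 = 3.7553
S = e^3.7553 ≈ 42.75

42.7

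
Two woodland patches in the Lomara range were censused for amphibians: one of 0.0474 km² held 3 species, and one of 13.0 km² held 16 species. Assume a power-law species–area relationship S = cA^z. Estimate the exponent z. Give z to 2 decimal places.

Taking logs: ln S = ln c + z ln A, so z = (ln S₂ − ln S₁)/(ln A₂ − ln A₁).
z = ln(16/3) / ln(13/0.0474) = ln(5.333) / ln(274.3) = 1.6740 / 5.6141 = 0.2982

0.30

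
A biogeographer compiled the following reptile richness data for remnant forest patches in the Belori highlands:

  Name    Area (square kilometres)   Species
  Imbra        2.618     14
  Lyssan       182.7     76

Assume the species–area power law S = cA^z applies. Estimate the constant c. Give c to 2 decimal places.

z = ln(S₂/S₁) / ln(A₂/A₁) = ln(76/14) / ln(182.7/2.618) = 1.6917 / 4.2454 = 0.3985
c = S₁ / A₁^z = 14 / 2.618^0.3985 = 14 / 1.467 = 9.541

9.54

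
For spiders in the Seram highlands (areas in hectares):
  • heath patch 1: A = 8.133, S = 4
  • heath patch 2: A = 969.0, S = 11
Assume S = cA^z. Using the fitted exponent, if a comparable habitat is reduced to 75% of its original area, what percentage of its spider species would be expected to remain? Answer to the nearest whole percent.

z = ln(11/4) / ln(969/8.133) = 1.0116 / 4.7803 = 0.2116
S_new/S_old = (A_new/A_old)^z = 0.75^0.2116 = exp(0.2116 × -0.2877) = 0.9409

94%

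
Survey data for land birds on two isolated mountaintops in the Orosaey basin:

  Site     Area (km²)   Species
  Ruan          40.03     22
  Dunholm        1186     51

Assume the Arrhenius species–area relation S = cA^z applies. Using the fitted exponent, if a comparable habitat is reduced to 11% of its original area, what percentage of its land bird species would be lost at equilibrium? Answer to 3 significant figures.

z = ln(51/22) / ln(1186/40.03) = 0.8408 / 3.3887 = 0.2481
S_new/S_old = (A_new/A_old)^z = 0.11^0.2481 = exp(0.2481 × -2.2073) = 0.5783
Fraction lost = 1 − 0.5783 = 0.4217

42.2%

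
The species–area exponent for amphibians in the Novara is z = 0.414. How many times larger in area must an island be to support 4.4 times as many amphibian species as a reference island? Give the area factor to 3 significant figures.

(A₂/A₁)^0.414 = 4.4, so A₂/A₁ = 4.4^(1/0.414) = 4.4^2.415
ln(A₂/A₁) = ln 4.4 / 0.414 = 1.4816 / 0.414 = 3.5788
A₂/A₁ = e^3.5788 ≈ 35.83

35.8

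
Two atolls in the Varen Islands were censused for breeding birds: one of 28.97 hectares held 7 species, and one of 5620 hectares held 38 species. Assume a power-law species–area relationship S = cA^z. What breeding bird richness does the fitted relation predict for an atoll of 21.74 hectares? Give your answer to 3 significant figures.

6.38

z = ln(38/7) / ln(5620/28.97) = 1.6917 / 5.2678 = 0.3211
c = 7 / 28.97^0.3211 = 7 / 2.948 = 2.375
S₃ = 2.375 × 21.74^0.3211 = 2.375 × 2.688 ≈ 6.383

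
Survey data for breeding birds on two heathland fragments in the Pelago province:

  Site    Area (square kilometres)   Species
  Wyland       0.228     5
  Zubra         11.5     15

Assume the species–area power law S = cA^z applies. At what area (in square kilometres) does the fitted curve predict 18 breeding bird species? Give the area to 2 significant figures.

22 square kilometres

z = ln(15/5) / ln(11.5/0.228) = 1.0986 / 3.9208 = 0.2802
c = 5 / 0.228^0.2802 = 5 / 0.6608 = 7.566
A = (18/7.566)^(1/0.2802) ⇒ ln A = ln(2.379)/0.2802 = 3.0930
A = e^3.0930 ≈ 22.04 square kilometres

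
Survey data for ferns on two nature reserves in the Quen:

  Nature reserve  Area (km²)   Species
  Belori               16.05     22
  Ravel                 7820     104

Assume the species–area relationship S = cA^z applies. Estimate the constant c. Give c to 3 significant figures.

z = ln(S₂/S₁) / ln(A₂/A₁) = ln(104/22) / ln(7820/16.05) = 1.5533 / 6.1887 = 0.2510
c = S₁ / A₁^z = 22 / 16.05^0.2510 = 22 / 2.007 = 10.96

11.0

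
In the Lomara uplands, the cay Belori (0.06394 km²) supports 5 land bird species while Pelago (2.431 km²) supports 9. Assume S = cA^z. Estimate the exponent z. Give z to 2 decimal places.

Taking logs: ln S = ln c + z ln A, so z = (ln S₂ − ln S₁)/(ln A₂ − ln A₁).
z = ln(9/5) / ln(2.431/0.06394) = ln(1.8) / ln(38.02) = 0.5878 / 3.6381 = 0.1616

0.16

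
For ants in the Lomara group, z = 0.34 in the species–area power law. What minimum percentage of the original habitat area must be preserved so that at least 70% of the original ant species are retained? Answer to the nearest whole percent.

35%

Need (A_new/A_old)^0.34 = 0.7, so A_new/A_old = 0.7^(1/0.34) = 0.7^2.941
ln(A_new/A_old) = ln 0.7 / 0.34 = -0.3567 / 0.34 = -1.0490
A_new/A_old = e^-1.0490 ≈ 0.3503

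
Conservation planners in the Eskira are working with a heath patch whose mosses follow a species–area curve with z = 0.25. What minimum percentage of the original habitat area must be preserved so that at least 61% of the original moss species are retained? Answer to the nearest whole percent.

14%

Need (A_new/A_old)^0.25 = 0.61, so A_new/A_old = 0.61^(1/0.25) = 0.61^4
ln(A_new/A_old) = ln 0.61 / 0.25 = -0.4943 / 0.25 = -1.9772
A_new/A_old = e^-1.9772 ≈ 0.1385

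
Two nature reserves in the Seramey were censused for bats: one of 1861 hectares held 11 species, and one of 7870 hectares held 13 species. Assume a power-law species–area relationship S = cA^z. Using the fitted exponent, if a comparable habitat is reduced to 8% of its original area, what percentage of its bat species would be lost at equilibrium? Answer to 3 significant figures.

z = ln(13/11) / ln(7870/1861) = 0.1671 / 1.4419 = 0.1159
S_new/S_old = (A_new/A_old)^z = 0.08^0.1159 = exp(0.1159 × -2.5257) = 0.7463
Fraction lost = 1 − 0.7463 = 0.2537

25.4%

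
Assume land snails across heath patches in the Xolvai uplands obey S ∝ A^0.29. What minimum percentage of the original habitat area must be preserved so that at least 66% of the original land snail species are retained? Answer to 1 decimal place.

23.9%

Need (A_new/A_old)^0.29 = 0.66, so A_new/A_old = 0.66^(1/0.29) = 0.66^3.448
ln(A_new/A_old) = ln 0.66 / 0.29 = -0.4155 / 0.29 = -1.4328
A_new/A_old = e^-1.4328 ≈ 0.2386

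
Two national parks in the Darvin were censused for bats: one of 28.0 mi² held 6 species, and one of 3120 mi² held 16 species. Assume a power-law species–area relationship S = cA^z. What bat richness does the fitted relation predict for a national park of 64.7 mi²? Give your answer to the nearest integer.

z = ln(16/6) / ln(3120/28) = 0.9808 / 4.7134 = 0.2081
c = 6 / 28^0.2081 = 6 / 2.001 = 2.999
S₃ = 2.999 × 64.7^0.2081 = 2.999 × 2.381 ≈ 7.142

7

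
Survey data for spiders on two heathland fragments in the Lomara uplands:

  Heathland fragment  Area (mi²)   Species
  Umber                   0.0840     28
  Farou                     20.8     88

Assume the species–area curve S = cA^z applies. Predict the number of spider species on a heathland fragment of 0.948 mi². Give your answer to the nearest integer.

46

z = ln(88/28) / ln(20.8/0.084) = 1.1451 / 5.5119 = 0.2078
c = 28 / 0.084^0.2078 = 28 / 0.5977 = 46.84
S₃ = 46.84 × 0.948^0.2078 = 46.84 × 0.989 ≈ 46.33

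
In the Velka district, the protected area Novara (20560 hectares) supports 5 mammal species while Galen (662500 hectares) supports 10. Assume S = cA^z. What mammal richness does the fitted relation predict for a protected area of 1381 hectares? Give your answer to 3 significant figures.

2.92

z = ln(10/5) / ln(662500/20560) = 0.6931 / 3.4727 = 0.1996
c = 5 / 20560^0.1996 = 5 / 7.259 = 0.6888
S₃ = 0.6888 × 1381^0.1996 = 0.6888 × 4.234 ≈ 2.917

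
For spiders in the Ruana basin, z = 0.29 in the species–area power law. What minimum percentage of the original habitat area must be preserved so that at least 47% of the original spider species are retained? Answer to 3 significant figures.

7.40%

Need (A_new/A_old)^0.29 = 0.47, so A_new/A_old = 0.47^(1/0.29) = 0.47^3.448
ln(A_new/A_old) = ln 0.47 / 0.29 = -0.7550 / 0.29 = -2.6035
A_new/A_old = e^-2.6035 ≈ 0.07401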